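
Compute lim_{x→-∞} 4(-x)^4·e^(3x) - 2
The product is a 0·∞ indeterminate form at x → -∞.
Rewrite the product as 4(-x)^4 / e^(-3x) (an ∞/∞ form) and apply L'Hôpital, or use the standard hierarchy e^(3|x|) ≫ |(-x)^4| as x → -∞.
The indeterminate product → 0, so the limit = -2.

Final answer: -2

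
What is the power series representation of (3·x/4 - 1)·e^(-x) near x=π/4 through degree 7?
(-16 + 3·π)·e^(-π/4)/16 + (28 - 3·π)·e^(-π/4)·(x - π/4)/16 + (-40 + 3·π)·e^(-π/4)·(x - π/4)^2/32 + (52 - 3·π)·e^(-π/4)·(x - π/4)^3/96 + (-64 + 3·π)·e^(-π/4)·(x - π/4)^4/384 + (76 - 3·π)·e^(-π/4)·(x - π/4)^5/1920 + (-88 + 3·π)·e^(-π/4)·(x - π/4)^6/11520 + (100 - 3·π)·e^(-π/4)·(x - π/4)^7/80640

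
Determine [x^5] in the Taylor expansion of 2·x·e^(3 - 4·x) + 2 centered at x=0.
Expand to order 5: 2·x·e^(3 - 4·x) + 2 = 64·x^5·e^(3)/3 - 64·x^4·e^(3)/3 + 16·x^3·e^(3) - 8·x^2·e^(3) + 2·x·e^(3) + 2 + O(x^6).
The coefficient of x^5 is 64·e^(3)/3.

Final answer: 64·e^(3)/3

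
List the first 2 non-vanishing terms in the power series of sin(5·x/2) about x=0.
-125·x^3/48 + 5·x/2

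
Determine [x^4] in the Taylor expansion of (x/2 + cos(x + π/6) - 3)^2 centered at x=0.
Expand to order 4: (x/2 + cos(x + π/6) - 3)^2 = x^4·(-3 + √(3)/2)^2·(√(3)/(24·(-3 + √(3)/2)) + 3/(16·(-3 + √(3)/2)^2)) + x^3·(-1/2 + √(3)/12) - √(3)·x^2·(-3 + √(3)/2)/2 + (-3 + √(3)/2)^2 + O(x^5).
The coefficient of x^4 is (-3 + √(3)/2)^2·(√(3)/(24·(-3 + √(3)/2)) + 3/(16·(-3 + √(3)/2)^2)).

Final answer: (-3 + √(3)/2)^2·(√(3)/(24·(-3 + √(3)/2)) + 3/(16·(-3 + √(3)/2)^2))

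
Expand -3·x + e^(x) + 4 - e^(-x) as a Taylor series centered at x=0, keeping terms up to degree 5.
x^5/60 + x^3/3 - x + 4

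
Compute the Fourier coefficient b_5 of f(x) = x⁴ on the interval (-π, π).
b_5 = (1/π) ∫_{-π}^{π} f(x)·sin(5x) dx.
Evaluate the integral (use parity and integration by parts as needed): b_5 = 0.

Final answer: 0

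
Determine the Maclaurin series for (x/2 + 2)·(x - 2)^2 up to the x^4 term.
x^3/2 - 6·x + 8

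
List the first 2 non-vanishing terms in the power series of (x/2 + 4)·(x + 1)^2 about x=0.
17·x/2 + 4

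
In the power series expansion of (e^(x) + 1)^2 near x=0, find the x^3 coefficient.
Expand to order 3: (e^(x) + 1)^2 = 5·x^3/3 + 3·x^2 + 4·x + 4 + O(x^4).
The coefficient of x^3 is 5/3.

Final answer: 5/3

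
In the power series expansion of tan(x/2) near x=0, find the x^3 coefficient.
Expand to order 3: tan(x/2) = x^3/24 + x/2 + O(x^4).
The coefficient of x^3 is 1/24.

Final answer: 1/24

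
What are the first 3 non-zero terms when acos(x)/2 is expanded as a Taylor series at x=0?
-x^3/12 - x/2 + π/4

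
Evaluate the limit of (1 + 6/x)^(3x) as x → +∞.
As x → +∞: write (1 + 6/x)^(3x) = ((1 + 6/x)^x)^3 → (e^6)^3 = e^18.
Limit = e^(18).

Final answer: e^(18)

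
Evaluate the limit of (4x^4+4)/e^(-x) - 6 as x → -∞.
The quotient is an ∞/∞ indeterminate form as x → -∞.
Compare growth rates of the dominant terms (exponentials ≫ polynomials ≫ logarithms), or apply L'Hôpital's rule; the quotient → 0.
Adding the constant: 0 - 6 = -6. Limit = -6.

Final answer: -6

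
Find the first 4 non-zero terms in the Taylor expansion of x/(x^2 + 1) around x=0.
-x^7 + x^5 - x^3 + x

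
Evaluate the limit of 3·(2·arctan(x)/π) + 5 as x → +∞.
Evaluate the dominant behaviour as x → +∞; each term tends to a finite value or vanishes.
Limit = 8.

Final answer: 8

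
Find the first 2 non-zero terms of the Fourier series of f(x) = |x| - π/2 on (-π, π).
-4·cos(x)/π - 4·cos(3·x)/(9·π)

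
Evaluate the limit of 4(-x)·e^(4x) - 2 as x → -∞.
The product is a 0·∞ indeterminate form at x → -∞.
Rewrite the product as 4(-x) / e^(-4x) (an ∞/∞ form) and apply L'Hôpital, or use the standard hierarchy e^(4|x|) ≫ |(-x)| as x → -∞.
The indeterminate product → 0, so the limit = -2.

Final answer: -2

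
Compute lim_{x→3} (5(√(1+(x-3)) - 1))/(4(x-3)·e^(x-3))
Both numerator and denominator → 0 as x → 3; this is a 0/0 indeterminate form.
Expand each to leading order near x = 3: numerator ~ 5·(x - 3)/2, denominator ~ 4·(x - 3).
The limit of the ratio is 5/8.

Final answer: 5/8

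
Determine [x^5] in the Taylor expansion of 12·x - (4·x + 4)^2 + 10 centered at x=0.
Expand to order 5: 12·x - (4·x + 4)^2 + 10 = -16·x^2 - 20·x - 6 + O(x^6).
The coefficient of x^5 is 0.

Final answer: 0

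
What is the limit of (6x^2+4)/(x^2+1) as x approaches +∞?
This is an ∞/∞ indeterminate form as x → +∞.
Divide numerator and denominator by x^2 and let the lower-order terms vanish; the leading terms give 6/1 = 6.
Limit = 6.

Final answer: 6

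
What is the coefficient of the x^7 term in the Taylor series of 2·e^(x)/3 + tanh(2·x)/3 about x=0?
Expand to order 7: 2·e^(x)/3 + tanh(2·x)/3 = -17407·x^7/7560 + x^6/1080 + 257·x^5/180 + x^4/36 - 7·x^3/9 + x^2/3 + 4·x/3 + 2/3 + O(x^8).
The coefficient of x^7 is -17407/7560.

Final answer: -17407/7560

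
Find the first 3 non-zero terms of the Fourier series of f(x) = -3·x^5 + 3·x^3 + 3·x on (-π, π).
(-750 - 6·π^4 + 126·π^2)·sin(x) + (-18·π^2 + 24 + 3·π^4)·sin(2·x) + (-2·π^4 - 62/27 + 58·π^2/9)·sin(3·x)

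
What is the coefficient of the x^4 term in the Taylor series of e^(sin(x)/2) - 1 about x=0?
Expand to order 4: e^(sin(x)/2) - 1 = -5·x^4/128 - x^3/16 + x^2/8 + x/2 + O(x^5).
The coefficient of x^4 is -5/128.

Final answer: -5/128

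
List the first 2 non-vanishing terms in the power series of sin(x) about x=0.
-x^3/6 + x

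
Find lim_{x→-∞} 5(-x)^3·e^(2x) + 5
The product is a 0·∞ indeterminate form at x → -∞.
Rewrite the product as 5(-x)^3 / e^(-2x) (an ∞/∞ form) and apply L'Hôpital, or use the standard hierarchy e^(2|x|) ≫ |(-x)^3| as x → -∞.
The indeterminate product → 0, so the limit = 5.

Final answer: 5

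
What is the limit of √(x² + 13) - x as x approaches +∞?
This is an ∞ − ∞ indeterminate form.
Multiply and divide by the conjugate √(x²+13) + x; the x² terms cancel, leaving 13/(√(x²+13)+x) → 0.
Limit = 0.

Final answer: 0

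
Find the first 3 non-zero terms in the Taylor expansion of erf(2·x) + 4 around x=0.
-16·x^3/(3·√(π)) + 4·x/√(π) + 4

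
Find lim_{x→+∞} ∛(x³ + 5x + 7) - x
This is an ∞ − ∞ indeterminate form.
Multiply by (A² + AB + B²)/(A² + AB + B²) where A = ∛(x³+5x + 7), B = x to use A³ − B³ = (A−B)(A²+AB+B²); the x³ terms cancel, leaving (5x + 7)/(A²+AB+B²) with denominator ~ 3x², so the limit is 0.
Limit = 0.

Final answer: 0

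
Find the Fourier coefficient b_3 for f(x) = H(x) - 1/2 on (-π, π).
b_3 = (1/π) ∫_{-π}^{π} f(x)·sin(3x) dx.
Evaluate the integral (use parity and integration by parts as needed): b_3 = 2/(3·π).

Final answer: 2/(3·π)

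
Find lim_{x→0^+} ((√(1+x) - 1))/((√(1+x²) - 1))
Both numerator and denominator → 0 as x → 0^+; this is a 0/0 indeterminate form.
Expand each to leading order near x = 0: numerator ~ x/2, denominator ~ x^2/2.
The limit of the ratio is ∞.

Final answer: ∞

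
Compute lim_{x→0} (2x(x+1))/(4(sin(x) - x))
Both numerator and denominator → 0 as x → 0; this is a 0/0 indeterminate form.
Expand each to leading order near x = 0: numerator ~ 2·x, denominator ~ -2·x^3/3.
The limit of the ratio is -∞.

Final answer: -∞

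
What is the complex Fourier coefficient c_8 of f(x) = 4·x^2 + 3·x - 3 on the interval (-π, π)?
Compute the real Fourier coefficients first: a_8 = 1/4, b_8 = -3/4.
Then c_8 = (a_8 − i·b_8)/2 = 1/8 + 3·i/8.

Final answer: 1/8 + 3·i/8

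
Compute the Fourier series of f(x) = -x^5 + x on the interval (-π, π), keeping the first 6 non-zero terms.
(-238 - 2·π^4 + 40·π^2)·sin(x) + (-5·π^2 + 13/2 + π^4)·sin(2·x) + (-2·π^4/3 - 26/81 + 40·π^2/27)·sin(3·x) + (-5·π^2/8 - 17/64 + π^4/2)·sin(4·x) + (-2·π^4/5 + 202/625 + 8·π^2/25)·sin(5·x) + (-5·π^2/27 - 49/162 + π^4/3)·sin(6·x)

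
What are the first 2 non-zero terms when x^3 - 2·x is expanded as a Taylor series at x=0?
x^3 - 2·x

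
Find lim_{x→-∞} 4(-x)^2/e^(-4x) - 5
The quotient is an ∞/∞ indeterminate form as x → -∞.
Compare growth rates of the dominant terms (exponentials ≫ polynomials ≫ logarithms), or apply L'Hôpital's rule; the quotient → 0.
Adding the constant: 0 - 5 = -5. Limit = -5.

Final answer: -5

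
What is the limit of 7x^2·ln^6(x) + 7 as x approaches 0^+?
The product is a 0·∞ indeterminate form at x → 0⁺.
Rewrite the product as 7·ln^6(x) / x^(-2) and apply L'Hôpital, or use the standard hierarchy x^(-2) ≫ |ln x|^6 as x → 0⁺.
The indeterminate product → 0, so the limit = 7.

Final answer: 7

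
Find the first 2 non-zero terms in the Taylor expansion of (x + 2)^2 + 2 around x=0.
4·x + 6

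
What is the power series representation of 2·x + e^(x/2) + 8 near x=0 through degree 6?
x^6/46080 + x^5/3840 + x^4/384 + x^3/48 + x^2/8 + 5·x/2 + 9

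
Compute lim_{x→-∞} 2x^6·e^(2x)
This is a 0·∞ indeterminate form at x → -∞.
Rewrite the product as 2x^6 / e^(-2x) (an ∞/∞ form) and apply L'Hôpital, or use the standard hierarchy e^(2|x|) ≫ |x^6| as x → -∞.
The indeterminate product → 0, so the limit = 0.

Final answer: 0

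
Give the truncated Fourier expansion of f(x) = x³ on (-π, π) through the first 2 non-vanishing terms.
(-12 + 2·π^2)·sin(x) + (3/2 - π^2)·sin(2·x)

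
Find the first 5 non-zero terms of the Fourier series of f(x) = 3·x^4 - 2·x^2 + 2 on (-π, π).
(152 - 24·π^2)·cos(x) + (-11 + 6·π^2)·cos(2·x) + (8/3 - 8·π^2/3)·cos(3·x) + (-17/16 + 3·π^2/2)·cos(4·x) - 2·π^2/3 + 2 + 3·π^4/5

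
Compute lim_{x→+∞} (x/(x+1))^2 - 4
As x → +∞: x/(x+1) = 1/(1 + 1/x) → 1, and the 2nd power of a limit-1 base also → 1; with the additive constant, 1 - 4 = -3.
Limit = -3.

Final answer: -3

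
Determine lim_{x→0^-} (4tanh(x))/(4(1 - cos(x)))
Both numerator and denominator → 0 as x → 0^-; this is a 0/0 indeterminate form.
Expand each to leading order near x = 0: numerator ~ 4·x, denominator ~ 2·x^2.
The limit of the ratio is -∞.

Final answer: -∞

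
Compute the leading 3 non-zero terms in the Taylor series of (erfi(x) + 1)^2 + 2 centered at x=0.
4·x^2/π + 4·x/√(π) + 3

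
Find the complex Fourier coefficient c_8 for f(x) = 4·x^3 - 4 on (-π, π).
Compute the real Fourier coefficients first: a_8 = 0, b_8 = 3/32 - π^2.
Then c_8 = (a_8 − i·b_8)/2 = -3·i/64 + i·π^2/2.

Final answer: -3·i/64 + i·π^2/2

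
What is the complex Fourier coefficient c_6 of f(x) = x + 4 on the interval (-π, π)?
Compute the real Fourier coefficients first: a_6 = 0, b_6 = -1/3.
Then c_6 = (a_6 − i·b_6)/2 = i/6.

Final answer: i/6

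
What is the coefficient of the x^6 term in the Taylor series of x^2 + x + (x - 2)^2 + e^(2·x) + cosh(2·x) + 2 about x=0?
Expand to order 6: x^2 + x + (x - 2)^2 + e^(2·x) + cosh(2·x) + 2 = 8·x^6/45 + 4·x^5/15 + 4·x^4/3 + 4·x^3/3 + 6·x^2 - x + 8 + O(x^7).
The coefficient of x^6 is 8/45.

Final answer: 8/45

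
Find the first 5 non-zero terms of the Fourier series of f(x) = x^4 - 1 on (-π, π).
(48 - 8·π^2)·cos(x) + (-3 + 2·π^2)·cos(2·x) + (16/27 - 8·π^2/9)·cos(3·x) + (-3/16 + π^2/2)·cos(4·x) - 1 + π^4/5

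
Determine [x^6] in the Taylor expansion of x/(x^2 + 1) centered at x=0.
Expand to order 6: x/(x^2 + 1) = x^5 - x^3 + x + O(x^7).
The coefficient of x^6 is 0.

Final answer: 0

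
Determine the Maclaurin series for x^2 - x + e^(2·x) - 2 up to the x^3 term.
4·x^3/3 + 3·x^2 + x - 1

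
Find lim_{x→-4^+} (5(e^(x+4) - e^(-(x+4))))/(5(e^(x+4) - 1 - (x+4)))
Both numerator and denominator → 0 as x → -4^+; this is a 0/0 indeterminate form.
Expand each to leading order near x = -4: numerator ~ 10·(x + 4), denominator ~ 5·(x + 4)^2/2.
The limit of the ratio is ∞.

Final answer: ∞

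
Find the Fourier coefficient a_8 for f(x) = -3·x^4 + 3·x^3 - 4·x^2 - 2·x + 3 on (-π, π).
a_8 = (1/π) ∫_{-π}^{π} f(x)·cos(8x) dx.
Evaluate the integral (use parity and integration by parts as needed): a_8 = -3·π^2/8 - 55/256.

Final answer: -3·π^2/8 - 55/256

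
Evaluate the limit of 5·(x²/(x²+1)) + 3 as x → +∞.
Evaluate the dominant behaviour as x → +∞; each term tends to a finite value or vanishes.
Limit = 8.

Final answer: 8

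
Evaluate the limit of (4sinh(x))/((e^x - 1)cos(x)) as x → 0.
Both numerator and denominator → 0 as x → 0; this is a 0/0 indeterminate form.
Expand each to leading order near x = 0: numerator ~ 4·x, denominator ~ x.
The limit of the ratio is 4.

Final answer: 4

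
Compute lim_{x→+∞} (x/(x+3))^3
As x → +∞: x/(x+3) = 1/(1 + 3/x) → 1, and the 3rd power of a limit-1 base also → 1.
Limit = 1.

Final answer: 1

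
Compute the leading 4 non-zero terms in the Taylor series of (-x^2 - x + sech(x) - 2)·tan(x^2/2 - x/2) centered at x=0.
-3·x^5/80 - 5·x^4/6 + 7·x^3/24 + x/2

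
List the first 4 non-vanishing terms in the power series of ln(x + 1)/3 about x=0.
-x^4/12 + x^3/9 - x^2/6 + x/3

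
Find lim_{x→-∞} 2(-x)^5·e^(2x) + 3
The product is a 0·∞ indeterminate form at x → -∞.
Rewrite the product as 2(-x)^5 / e^(-2x) (an ∞/∞ form) and apply L'Hôpital, or use the standard hierarchy e^(2|x|) ≫ |(-x)^5| as x → -∞.
The indeterminate product → 0, so the limit = 3.

Final answer: 3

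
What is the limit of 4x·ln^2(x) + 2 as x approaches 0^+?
The product is a 0·∞ indeterminate form at x → 0⁺.
Rewrite the product as 4·ln^2(x) / x^(-1) and apply L'Hôpital, or use the standard hierarchy x^(-1) ≫ |ln x|^2 as x → 0⁺.
The indeterminate product → 0, so the limit = 2.

Final answer: 2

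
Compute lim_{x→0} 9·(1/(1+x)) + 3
Direct substitution at x = 0 gives 12.

Final answer: 12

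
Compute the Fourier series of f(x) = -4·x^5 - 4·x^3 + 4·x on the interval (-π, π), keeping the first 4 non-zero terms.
(-904 - 8·π^4 + 152·π^2)·sin(x) + (-16·π^2 + 20 + 4·π^4)·sin(2·x) + (-8·π^4/3 + 40/81 + 88·π^2/27)·sin(3·x) + (-π^2/2 - 29/16 + 2·π^4)·sin(4·x)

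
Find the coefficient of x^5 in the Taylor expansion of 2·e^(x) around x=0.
Expand to order 5: 2·e^(x) = x^5/60 + x^4/12 + x^3/3 + x^2 + 2·x + 2 + O(x^6).
The coefficient of x^5 is 1/60.

Final answer: 1/60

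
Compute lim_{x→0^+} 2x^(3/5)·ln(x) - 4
The product is a 0·∞ indeterminate form at x → 0⁺.
Rewrite the product as 2·ln(x) / x^(-3/5) and apply L'Hôpital, or use the standard hierarchy x^(-3/5) ≫ |ln x| as x → 0⁺.
The indeterminate product → 0, so the limit = -4.

Final answer: -4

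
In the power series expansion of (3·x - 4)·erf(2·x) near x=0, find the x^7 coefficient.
Expand to order 7: (3·x - 4)·erf(2·x) = 512·x^7/(21·√(π)) + 96·x^6/(5·√(π)) - 128·x^5/(5·√(π)) - 16·x^4/√(π) + 64·x^3/(3·√(π)) + 12·x^2/√(π) - 16·x/√(π) + O(x^8).
The coefficient of x^7 is 512/(21·√(π)).

Final answer: 512/(21·√(π))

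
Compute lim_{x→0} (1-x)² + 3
Direct substitution at x = 0 gives 4.

Final answer: 4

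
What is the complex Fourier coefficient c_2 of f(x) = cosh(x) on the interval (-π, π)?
Compute the real Fourier coefficients first: a_2 = 2·sinh(π)/(5·π), b_2 = 0.
Then c_2 = (a_2 − i·b_2)/2 = sinh(π)/(5·π).

Final answer: sinh(π)/(5·π)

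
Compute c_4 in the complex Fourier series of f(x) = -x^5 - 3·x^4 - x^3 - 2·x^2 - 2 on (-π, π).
Compute the real Fourier coefficients first: a_4 = 1/16 - 3·π^2/2, b_4 = -π^2/8 + 3/64 + π^4/2.
Then c_4 = (a_4 − i·b_4)/2 = -3·π^2/4 + 1/32 - i·π^4/4 - 3·i/128 + i·π^2/16.

Final answer: -3·π^2/4 + 1/32 - i·π^4/4 - 3·i/128 + i·π^2/16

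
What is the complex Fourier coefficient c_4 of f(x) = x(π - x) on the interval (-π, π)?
Compute the real Fourier coefficients first: a_4 = -1/4, b_4 = -π/2.
Then c_4 = (a_4 − i·b_4)/2 = -1/8 + i·π/4.

Final answer: -1/8 + i·π/4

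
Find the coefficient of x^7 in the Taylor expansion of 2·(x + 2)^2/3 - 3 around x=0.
Expand to order 7: 2·(x + 2)^2/3 - 3 = 2·x^2/3 + 8·x/3 - 1/3 + O(x^8).
The coefficient of x^7 is 0.

Final answer: 0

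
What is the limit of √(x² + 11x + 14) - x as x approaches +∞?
This is an ∞ − ∞ indeterminate form.
Multiply and divide by the conjugate √(x²+11x + 14) + x; the x² terms cancel, leaving (11x + 14)/(√(x²+11x + 14)+x) → 11/2.
Limit = 11/2.

Final answer: 11/2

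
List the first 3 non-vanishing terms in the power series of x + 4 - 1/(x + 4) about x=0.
-x^2/64 + 17·x/16 + 15/4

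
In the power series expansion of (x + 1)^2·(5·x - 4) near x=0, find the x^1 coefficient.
Expand to order 1: (x + 1)^2·(5·x - 4) = -3·x - 4 + O(x^2).
The coefficient of x^1 is -3.

Final answer: -3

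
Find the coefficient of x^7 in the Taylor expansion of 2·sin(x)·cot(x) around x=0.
Expand to order 7: 2·sin(x)·cot(x) = -x^6/360 + x^4/12 - x^2 + 2 + O(x^8).
The coefficient of x^7 is 0.

Final answer: 0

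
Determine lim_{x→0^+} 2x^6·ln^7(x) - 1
The product is a 0·∞ indeterminate form at x → 0⁺.
Rewrite the product as 2·ln^7(x) / x^(-6) and apply L'Hôpital, or use the standard hierarchy x^(-6) ≫ |ln x|^7 as x → 0⁺.
The indeterminate product → 0, so the limit = -1.

Final answer: -1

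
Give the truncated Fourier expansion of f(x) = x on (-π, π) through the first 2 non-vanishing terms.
2·sin(x) - sin(2·x)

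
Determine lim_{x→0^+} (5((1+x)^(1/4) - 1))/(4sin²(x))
Both numerator and denominator → 0 as x → 0^+; this is a 0/0 indeterminate form.
Expand each to leading order near x = 0: numerator ~ 5·x/4, denominator ~ 4·x^2.
The limit of the ratio is ∞.

Final answer: ∞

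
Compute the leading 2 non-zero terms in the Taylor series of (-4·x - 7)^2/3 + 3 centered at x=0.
56·x/3 + 58/3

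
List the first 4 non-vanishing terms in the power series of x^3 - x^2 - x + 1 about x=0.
x^3 - x^2 - x + 1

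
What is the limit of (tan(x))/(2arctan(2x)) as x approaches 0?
Both numerator and denominator → 0 as x → 0; this is a 0/0 indeterminate form.
Expand each to leading order near x = 0: numerator ~ x, denominator ~ 4·x.
The limit of the ratio is 1/4.

Final answer: 1/4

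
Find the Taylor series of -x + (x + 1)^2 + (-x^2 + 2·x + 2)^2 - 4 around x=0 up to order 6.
x^4 - 4·x^3 + x^2 + 9·x + 1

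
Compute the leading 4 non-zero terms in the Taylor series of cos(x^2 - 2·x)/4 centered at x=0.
x^4/24 + x^3/2 - x^2/2 + 1/4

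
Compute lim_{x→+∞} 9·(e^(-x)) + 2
Evaluate the dominant behaviour as x → +∞; each term tends to a finite value or vanishes.
Limit = 2.

Final answer: 2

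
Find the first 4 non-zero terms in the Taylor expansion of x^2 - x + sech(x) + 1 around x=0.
5·x^4/24 + x^2/2 - x + 2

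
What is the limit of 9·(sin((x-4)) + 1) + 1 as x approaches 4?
Direct substitution at x = 4 gives 10.

Final answer: 10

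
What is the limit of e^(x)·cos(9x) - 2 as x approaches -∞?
Evaluate the dominant behaviour as x → -∞; each term tends to a finite value or vanishes.
Limit = -2.

Final answer: -2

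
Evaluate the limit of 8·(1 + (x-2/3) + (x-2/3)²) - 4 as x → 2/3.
Direct substitution at x = 2/3 gives 4.

Final answer: 4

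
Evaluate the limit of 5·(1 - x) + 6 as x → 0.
Direct substitution at x = 0 gives 11.

Final answer: 11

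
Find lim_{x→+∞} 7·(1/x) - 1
Evaluate the dominant behaviour as x → +∞; each term tends to a finite value or vanishes.
Limit = -1.

Final answer: -1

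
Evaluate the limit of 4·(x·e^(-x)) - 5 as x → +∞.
Evaluate the dominant behaviour as x → +∞; each term tends to a finite value or vanishes.
Limit = -5.

Final answer: -5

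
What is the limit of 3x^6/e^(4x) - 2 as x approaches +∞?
The quotient is an ∞/∞ indeterminate form as x → +∞.
The exponential denominator e^(4x) dominates the polynomial numerator (e^x ≫ x^6 as x → ∞), so the quotient → 0.
Adding the constant: 0 - 2 = -2. Limit = -2.

Final answer: -2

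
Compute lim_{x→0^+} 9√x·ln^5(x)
This is a 0·∞ indeterminate form at x → 0⁺.
Rewrite the product as 9·ln^5(x) / x^(-1/2) and apply L'Hôpital, or use the standard hierarchy x^(-1/2) ≫ |ln x|^5 as x → 0⁺.
The indeterminate product → 0, so the limit = 0.

Final answer: 0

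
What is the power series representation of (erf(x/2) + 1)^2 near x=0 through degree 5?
x^5/(80·√(π)) - x^4/(6·π) - x^3/(6·√(π)) + x^2/π + 2·x/√(π) + 1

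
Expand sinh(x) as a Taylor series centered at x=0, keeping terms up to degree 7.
x^7/5040 + x^5/120 + x^3/6 + x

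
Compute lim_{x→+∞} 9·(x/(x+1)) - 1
Evaluate the dominant behaviour as x → +∞; each term tends to a finite value or vanishes.
Limit = 8.

Final answer: 8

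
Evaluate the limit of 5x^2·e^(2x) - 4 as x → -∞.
The product is a 0·∞ indeterminate form at x → -∞.
Rewrite the product as 5x^2 / e^(-2x) (an ∞/∞ form) and apply L'Hôpital, or use the standard hierarchy e^(2|x|) ≫ |x^2| as x → -∞.
The indeterminate product → 0, so the limit = -4.

Final answer: -4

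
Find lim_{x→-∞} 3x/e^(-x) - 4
The quotient is an ∞/∞ indeterminate form as x → -∞.
Compare growth rates of the dominant terms (exponentials ≫ polynomials ≫ logarithms), or apply L'Hôpital's rule; the quotient → 0.
Adding the constant: 0 - 4 = -4. Limit = -4.

Final answer: -4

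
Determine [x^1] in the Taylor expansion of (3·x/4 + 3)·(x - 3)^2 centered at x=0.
Expand to order 1: (3·x/4 + 3)·(x - 3)^2 = 27 - 45·x/4 + O(x^2).
The coefficient of x^1 is -45/4.

Final answer: -45/4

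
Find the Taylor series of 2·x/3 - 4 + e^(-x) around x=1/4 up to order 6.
(6 - 23·e^(1/4))·e^(-1/4)/6 + (-3 + 2·e^(1/4))·e^(-1/4)·(x - 1/4)/3 + e^(-1/4)·(x - 1/4)^2/2 - e^(-1/4)·(x - 1/4)^3/6 + e^(-1/4)·(x - 1/4)^4/24 - e^(-1/4)·(x - 1/4)^5/120 + e^(-1/4)·(x - 1/4)^6/720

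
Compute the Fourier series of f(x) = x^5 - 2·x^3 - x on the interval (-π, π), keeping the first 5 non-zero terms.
(-44·π^2 + 2·π^4 + 262)·sin(x) + (-π^4 - 19/2 + 7·π^2)·sin(2·x) + (-76·π^2/27 + 98/81 + 2·π^4/3)·sin(3·x) + (-π^4/2 - 7/64 + 13·π^2/8)·sin(4·x) + (-28·π^2/25 - 82/625 + 2·π^4/5)·sin(5·x)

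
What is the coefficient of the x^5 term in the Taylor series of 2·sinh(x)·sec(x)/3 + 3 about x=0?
Expand to order 5: 2·sinh(x)·sec(x)/3 + 3 = x^5/5 + 4·x^3/9 + 2·x/3 + 3 + O(x^6).
The coefficient of x^5 is 1/5.

Final answer: 1/5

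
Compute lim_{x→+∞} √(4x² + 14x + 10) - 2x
As x → +∞: multiply by the conjugate to get (14x+10)/(√(4x²+14x+10)+2x); the denominator ~ 4x, so the limit is 14/4 = 7/2.
Limit = 7/2.

Final answer: 7/2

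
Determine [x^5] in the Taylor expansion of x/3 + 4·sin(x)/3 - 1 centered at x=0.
Expand to order 5: x/3 + 4·sin(x)/3 - 1 = x^5/90 - 2·x^3/9 + 5·x/3 - 1 + O(x^6).
The coefficient of x^5 is 1/90.

Final answer: 1/90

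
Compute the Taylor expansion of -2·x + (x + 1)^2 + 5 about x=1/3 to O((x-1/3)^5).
55/9 + 2·(x - 1/3)/3 + (x - 1/3)^2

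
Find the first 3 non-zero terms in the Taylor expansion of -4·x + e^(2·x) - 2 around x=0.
2·x^2 - 2·x - 1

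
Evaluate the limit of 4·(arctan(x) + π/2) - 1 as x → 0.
Direct substitution at x = 0 gives -1 + 2·π.

Final answer: -1 + 2·π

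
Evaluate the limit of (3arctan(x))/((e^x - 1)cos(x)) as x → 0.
Both numerator and denominator → 0 as x → 0; this is a 0/0 indeterminate form.
Expand each to leading order near x = 0: numerator ~ 3·x, denominator ~ x.
The limit of the ratio is 3.

Final answer: 3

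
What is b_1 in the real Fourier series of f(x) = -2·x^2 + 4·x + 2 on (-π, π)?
b_1 = (1/π) ∫_{-π}^{π} f(x)·sin(1x) dx.
Evaluate the integral (use parity and integration by parts as needed): b_1 = 8.

Final answer: 8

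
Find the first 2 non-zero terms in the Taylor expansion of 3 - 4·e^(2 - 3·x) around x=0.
12·x·e^(2) - 4·e^(2) + 3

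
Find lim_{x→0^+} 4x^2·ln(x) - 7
The product is a 0·∞ indeterminate form at x → 0⁺.
Rewrite the product as 4·ln(x) / x^(-2) and apply L'Hôpital, or use the standard hierarchy x^(-2) ≫ |ln x| as x → 0⁺.
The indeterminate product → 0, so the limit = -7.

Final answer: -7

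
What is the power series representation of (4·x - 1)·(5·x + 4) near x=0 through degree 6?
20·x^2 + 11·x - 4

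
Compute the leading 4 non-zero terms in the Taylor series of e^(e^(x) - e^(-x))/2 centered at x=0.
5·x^3/6 + x^2 + x + 1/2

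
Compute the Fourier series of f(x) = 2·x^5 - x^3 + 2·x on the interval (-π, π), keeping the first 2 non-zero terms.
(-82·π^2 + 4·π^4 + 496)·sin(x) + (-2·π^4 - 37/2 + 11·π^2)·sin(2·x)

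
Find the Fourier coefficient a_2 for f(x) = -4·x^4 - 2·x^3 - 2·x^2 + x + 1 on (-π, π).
a_2 = (1/π) ∫_{-π}^{π} f(x)·cos(2x) dx.
Evaluate the integral (use parity and integration by parts as needed): a_2 = 10 - 8·π^2.

Final answer: 10 - 8·π^2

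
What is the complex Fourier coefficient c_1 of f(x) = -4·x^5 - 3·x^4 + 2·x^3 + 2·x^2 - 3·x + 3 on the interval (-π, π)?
Compute the real Fourier coefficients first: a_1 = -152 + 24·π^2, b_1 = -990 - 8·π^4 + 164·π^2.
Then c_1 = (a_1 − i·b_1)/2 = -76 + 12·π^2 - 82·i·π^2 + 4·i·π^4 + 495·i.

Final answer: -76 + 12·π^2 - 82·i·π^2 + 4·i·π^4 + 495·i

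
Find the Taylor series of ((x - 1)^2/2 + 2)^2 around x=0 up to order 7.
x^4/4 - x^3 + 7·x^2/2 - 5·x + 25/4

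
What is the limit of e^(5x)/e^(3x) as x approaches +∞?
This is an ∞/∞ indeterminate form as x → +∞.
Rewrite e^(5x)/e^(3x) = e^((5−3)x) = e^(2x); the exponent coefficient is 2 > 0 so e^(2x) → ∞.
Limit = ∞.

Final answer: ∞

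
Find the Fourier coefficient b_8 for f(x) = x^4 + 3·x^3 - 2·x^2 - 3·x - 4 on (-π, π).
b_8 = (1/π) ∫_{-π}^{π} f(x)·sin(8x) dx.
Evaluate the integral (use parity and integration by parts as needed): b_8 = 105/128 - 3·π^2/4.

Final answer: 105/128 - 3·π^2/4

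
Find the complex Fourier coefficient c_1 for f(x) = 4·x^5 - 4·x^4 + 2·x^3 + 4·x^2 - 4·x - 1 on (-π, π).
Compute the real Fourier coefficients first: a_1 = -208 + 32·π^2, b_1 = -156·π^2 + 8·π^4 + 928.
Then c_1 = (a_1 − i·b_1)/2 = -104 + 16·π^2 - 464·i - 4·i·π^4 + 78·i·π^2.

Final answer: -104 + 16·π^2 - 464·i - 4·i·π^4 + 78·i·π^2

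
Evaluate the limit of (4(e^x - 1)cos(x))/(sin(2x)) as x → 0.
Both numerator and denominator → 0 as x → 0; this is a 0/0 indeterminate form.
Expand each to leading order near x = 0: numerator ~ 4·x, denominator ~ 2·x.
The limit of the ratio is 2.

Final answer: 2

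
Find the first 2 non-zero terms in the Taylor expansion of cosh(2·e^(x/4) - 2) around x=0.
x^2/8 + 1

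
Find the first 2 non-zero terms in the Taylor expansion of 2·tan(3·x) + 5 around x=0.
6·x + 5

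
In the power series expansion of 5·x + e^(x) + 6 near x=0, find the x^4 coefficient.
Expand to order 4: 5·x + e^(x) + 6 = x^4/24 + x^3/6 + x^2/2 + 6·x + 7 + O(x^5).
The coefficient of x^4 is 1/24.

Final answer: 1/24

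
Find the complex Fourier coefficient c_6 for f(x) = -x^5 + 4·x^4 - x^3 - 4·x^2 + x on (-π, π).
Compute the real Fourier coefficients first: a_6 = -16/27 + 8·π^2/9, b_6 = -29/81 + 4·π^2/27 + π^4/3.
Then c_6 = (a_6 − i·b_6)/2 = -8/27 + 4·π^2/9 - i·π^4/6 - 2·i·π^2/27 + 29·i/162.

Final answer: -8/27 + 4·π^2/9 - i·π^4/6 - 2·i·π^2/27 + 29·i/162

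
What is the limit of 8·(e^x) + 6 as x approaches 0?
Direct substitution at x = 0 gives 14.

Final answer: 14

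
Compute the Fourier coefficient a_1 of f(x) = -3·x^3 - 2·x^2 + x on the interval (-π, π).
a_1 = (1/π) ∫_{-π}^{π} f(x)·cos(1x) dx.
Evaluate the integral (use parity and integration by parts as needed): a_1 = 8.

Final answer: 8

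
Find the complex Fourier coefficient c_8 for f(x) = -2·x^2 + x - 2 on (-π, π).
Compute the real Fourier coefficients first: a_8 = -1/8, b_8 = -1/4.
Then c_8 = (a_8 − i·b_8)/2 = -1/16 + i/8.

Final answer: -1/16 + i/8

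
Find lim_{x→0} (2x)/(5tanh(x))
Both numerator and denominator → 0 as x → 0; this is a 0/0 indeterminate form.
Expand each to leading order near x = 0: numerator ~ 2·x, denominator ~ 5·x.
The limit of the ratio is 2/5.

Final answer: 2/5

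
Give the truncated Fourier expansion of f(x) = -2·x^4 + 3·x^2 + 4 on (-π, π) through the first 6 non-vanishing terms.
(-108 + 16·π^2)·cos(x) + (9 - 4·π^2)·cos(2·x) + (-68/27 + 16·π^2/9)·cos(3·x) + (9/8 - π^2)·cos(4·x) + (-396/625 + 16·π^2/25)·cos(5·x) - 2·π^4/5 + 4 + π^2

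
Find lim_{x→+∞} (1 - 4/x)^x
As x → +∞: this is the defining limit (1 - 4/x)^x → e^(-4).
Limit = e^(-4).

Final answer: e^(-4)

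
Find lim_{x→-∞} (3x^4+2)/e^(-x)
This is an ∞/∞ indeterminate form as x → -∞.
Compare growth rates of the dominant terms (exponentials ≫ polynomials ≫ logarithms), or apply L'Hôpital's rule; the quotient → 0.
Limit = 0.

Final answer: 0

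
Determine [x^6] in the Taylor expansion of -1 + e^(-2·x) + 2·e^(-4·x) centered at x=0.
Expand to order 6: -1 + e^(-2·x) + 2·e^(-4·x) = 172·x^6/15 - 52·x^5/3 + 22·x^4 - 68·x^3/3 + 18·x^2 - 10·x + 2 + O(x^7).
The coefficient of x^6 is 172/15.

Final answer: 172/15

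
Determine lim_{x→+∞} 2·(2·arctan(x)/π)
Evaluate the dominant behaviour as x → +∞; each term tends to a finite value or vanishes.
Limit = 2.

Final answer: 2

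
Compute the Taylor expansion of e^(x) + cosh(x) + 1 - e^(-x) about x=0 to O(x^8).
x^7/2520 + x^6/720 + x^5/60 + x^4/24 + x^3/3 + x^2/2 + 2·x + 2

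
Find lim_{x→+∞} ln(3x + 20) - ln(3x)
This is an ∞ − ∞ indeterminate form.
Combine the logarithms: ln(3x+20) − ln(3x) = ln((3x+20)/(3x)) = ln(1 + 20/(3x)) → ln(1) = 0.
Limit = 0.

Final answer: 0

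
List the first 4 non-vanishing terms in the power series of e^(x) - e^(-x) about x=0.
x^7/2520 + x^5/60 + x^3/3 + 2·x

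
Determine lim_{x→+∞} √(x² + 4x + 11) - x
This is an ∞ − ∞ indeterminate form.
Multiply and divide by the conjugate √(x²+4x + 11) + x; the x² terms cancel, leaving (4x + 11)/(√(x²+4x + 11)+x) → 4/2 = 2.
Limit = 2.

Final answer: 2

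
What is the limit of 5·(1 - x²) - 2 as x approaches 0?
Direct substitution at x = 0 gives 3.

Final answer: 3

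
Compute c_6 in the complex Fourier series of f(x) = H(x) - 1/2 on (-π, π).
Compute the real Fourier coefficients first: a_6 = 0, b_6 = 0.
Then c_6 = (a_6 − i·b_6)/2 = 0.

Final answer: 0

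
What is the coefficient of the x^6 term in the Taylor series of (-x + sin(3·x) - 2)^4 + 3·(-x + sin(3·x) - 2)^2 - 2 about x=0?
Expand to order 6: (-x + sin(3·x) - 2)^4 + 3·(-x + sin(3·x) - 2)^2 - 2 = 12429·x^6/20 + 3429·x^5/10 - 470·x^4 + 134·x^3 + 108·x^2 - 88·x + 26 + O(x^7).
The coefficient of x^6 is 12429/20.

Final answer: 12429/20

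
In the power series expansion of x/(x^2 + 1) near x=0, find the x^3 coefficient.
Expand to order 3: x/(x^2 + 1) = -x^3 + x + O(x^4).
The coefficient of x^3 is -1.

Final answer: -1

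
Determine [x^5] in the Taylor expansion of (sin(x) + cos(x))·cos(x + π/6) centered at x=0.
Expand to order 5: (sin(x) + cos(x))·cos(x + π/6) = x^5·(-1/15 + √(3)/15) + x^4·(1/6 + √(3)/6) + x^3·(1/3 - √(3)/3) + x^2·(-√(3)/2 - 1/2) + x·(-1/2 + √(3)/2) + √(3)/2 + O(x^6).
The coefficient of x^5 is -1/15 + √(3)/15.

Final answer: -1/15 + √(3)/15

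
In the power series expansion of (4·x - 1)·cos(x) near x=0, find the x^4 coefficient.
Expand to order 4: (4·x - 1)·cos(x) = -x^4/24 - 2·x^3 + x^2/2 + 4·x - 1 + O(x^5).
The coefficient of x^4 is -1/24.

Final answer: -1/24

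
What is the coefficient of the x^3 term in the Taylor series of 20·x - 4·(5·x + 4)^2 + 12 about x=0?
Expand to order 3: 20·x - 4·(5·x + 4)^2 + 12 = -100·x^2 - 140·x - 52 + O(x^4).
The coefficient of x^3 is 0.

Final answer: 0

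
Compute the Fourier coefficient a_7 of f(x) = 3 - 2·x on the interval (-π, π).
a_7 = (1/π) ∫_{-π}^{π} f(x)·cos(7x) dx.
Evaluate the integral (use parity and integration by parts as needed): a_7 = 0.

Final answer: 0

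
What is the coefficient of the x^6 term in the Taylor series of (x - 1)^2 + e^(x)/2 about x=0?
Expand to order 6: (x - 1)^2 + e^(x)/2 = x^6/1440 + x^5/240 + x^4/48 + x^3/12 + 5·x^2/4 - 3·x/2 + 3/2 + O(x^7).
The coefficient of x^6 is 1/1440.

Final answer: 1/1440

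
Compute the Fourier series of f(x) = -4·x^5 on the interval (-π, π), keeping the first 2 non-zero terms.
(-960 - 8·π^4 + 160·π^2)·sin(x) + (-20·π^2 + 30 + 4·π^4)·sin(2·x)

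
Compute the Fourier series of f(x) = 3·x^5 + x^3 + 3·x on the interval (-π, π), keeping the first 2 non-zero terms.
(-118·π^2 + 6·π^4 + 714)·sin(x) + (-3·π^4 - 24 + 14·π^2)·sin(2·x)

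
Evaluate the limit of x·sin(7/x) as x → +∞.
As x → +∞: let u = 7/x → 0⁺; then x·sin(7/x) = 7·sin(u)/u → 7·1 = 7.
Limit = 7.

Final answer: 7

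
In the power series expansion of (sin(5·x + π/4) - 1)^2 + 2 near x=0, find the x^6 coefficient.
Expand to order 6: (sin(5·x + π/4) - 1)^2 + 2 = x^6·(-1 + √(2)/2)^2·(-3125·√(2)/(144·(-1 + √(2)/2)) + 3125/(144·(-1 + √(2)/2)^2)) + x^5·(-1 + √(2)/2)^2·(625·√(2)/(24·(-1 + √(2)/2)) + 3125/(8·(-1 + √(2)/2)^2)) + x^4·(-1 + √(2)/2)^2·(-625/(24·(-1 + √(2)/2)^2) + 625·√(2)/(24·(-1 + √(2)/2))) + x^3·(-1 + √(2)/2)^2·(-125/(2·(-1 + √(2)/2)^2) - 125·√(2)/(6·(-1 + √(2)/2))) + x^2·(-1 + √(2)/2)^2·(-25·√(2)/(2·(-1 + √(2)/2)) + 25/(2·(-1 + √(2)/2)^2)) + 5·√(2)·x·(-1 + √(2)/2) + (-1 + √(2)/2)^2 + 2 + O(x^7).
The coefficient of x^6 is (-1 + √(2)/2)^2·(-3125·√(2)/(144·(-1 + √(2)/2)) + 3125/(144·(-1 + √(2)/2)^2)).

Final answer: (-1 + √(2)/2)^2·(-3125·√(2)/(144·(-1 + √(2)/2)) + 3125/(144·(-1 + √(2)/2)^2))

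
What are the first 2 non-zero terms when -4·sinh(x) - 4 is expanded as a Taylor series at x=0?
-4·x - 4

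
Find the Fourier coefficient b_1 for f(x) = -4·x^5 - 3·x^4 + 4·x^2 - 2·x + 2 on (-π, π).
b_1 = (1/π) ∫_{-π}^{π} f(x)·sin(1x) dx.
Evaluate the integral (use parity and integration by parts as needed): b_1 = -964 - 8·π^4 + 160·π^2.

Final answer: -964 - 8·π^4 + 160·π^2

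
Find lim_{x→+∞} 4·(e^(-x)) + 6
Evaluate the dominant behaviour as x → +∞; each term tends to a finite value or vanishes.
Limit = 6.

Final answer: 6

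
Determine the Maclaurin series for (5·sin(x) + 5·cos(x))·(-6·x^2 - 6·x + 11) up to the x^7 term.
-221·x^7/1008 - 227·x^6/144 + 101·x^5/24 + 535·x^4/24 - 145·x^3/6 - 175·x^2/2 + 25·x + 55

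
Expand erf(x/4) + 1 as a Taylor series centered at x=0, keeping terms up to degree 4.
-x^3/(96·√(π)) + x/(2·√(π)) + 1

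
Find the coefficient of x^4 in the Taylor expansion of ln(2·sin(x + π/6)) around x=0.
Expand to order 4: ln(2·sin(x + π/6)) = -10·x^4/3 + 4·√(3)·x^3/3 - 2·x^2 + √(3)·x + O(x^5).
The coefficient of x^4 is -10/3.

Final answer: -10/3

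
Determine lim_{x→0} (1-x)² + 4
Direct substitution at x = 0 gives 5.

Final answer: 5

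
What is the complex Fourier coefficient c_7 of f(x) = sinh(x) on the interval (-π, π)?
Compute the real Fourier coefficients first: a_7 = 0, b_7 = 7·sinh(π)/(25·π).
Then c_7 = (a_7 − i·b_7)/2 = -7·i·sinh(π)/(50·π).

Final answer: -7·i·sinh(π)/(50·π)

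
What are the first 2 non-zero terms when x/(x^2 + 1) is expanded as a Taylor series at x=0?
-x^3 + x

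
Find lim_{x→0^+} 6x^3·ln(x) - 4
The product is a 0·∞ indeterminate form at x → 0⁺.
Rewrite the product as 6·ln(x) / x^(-3) and apply L'Hôpital, or use the standard hierarchy x^(-3) ≫ |ln x| as x → 0⁺.
The indeterminate product → 0, so the limit = -4.

Final answer: -4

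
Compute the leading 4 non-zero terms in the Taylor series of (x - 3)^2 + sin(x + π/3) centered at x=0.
-x^3/12 + x^2·(1 - √(3)/4) - 11·x/2 + √(3)/2 + 9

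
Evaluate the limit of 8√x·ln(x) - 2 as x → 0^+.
The product is a 0·∞ indeterminate form at x → 0⁺.
Rewrite the product as 8·ln(x) / x^(-1/2) and apply L'Hôpital, or use the standard hierarchy x^(-1/2) ≫ |ln x| as x → 0⁺.
The indeterminate product → 0, so the limit = -2.

Final answer: -2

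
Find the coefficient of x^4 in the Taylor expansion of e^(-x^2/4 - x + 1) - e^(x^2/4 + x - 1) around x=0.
Expand to order 4: e^(-x^2/4 - x + 1) - e^(x^2/4 + x - 1) = x^4·(-5·e/96 - 19·e^(-1)/96) + x^3·(-5·e^(-1)/12 + e/12) + x^2·(-3·e^(-1)/4 + e/4) + x·(-e - e^(-1)) - e^(-1) + e + O(x^5).
The coefficient of x^4 is -5·e/96 - 19·e^(-1)/96.

Final answer: -5·e/96 - 19·e^(-1)/96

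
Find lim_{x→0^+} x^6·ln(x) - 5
The product is a 0·∞ indeterminate form at x → 0⁺.
Rewrite the product as ln(x) / x^(-6) and apply L'Hôpital, or use the standard hierarchy x^(-6) ≫ |ln x| as x → 0⁺.
The indeterminate product → 0, so the limit = -5.

Final answer: -5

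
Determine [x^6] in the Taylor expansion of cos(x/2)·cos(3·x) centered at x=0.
Expand to order 6: cos(x/2)·cos(3·x) = -66637·x^6/46080 + 1513·x^4/384 - 37·x^2/8 + 1 + O(x^7).
The coefficient of x^6 is -66637/46080.

Final answer: -66637/46080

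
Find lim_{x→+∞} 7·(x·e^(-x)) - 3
Evaluate the dominant behaviour as x → +∞; each term tends to a finite value or vanishes.
Limit = -3.

Final answer: -3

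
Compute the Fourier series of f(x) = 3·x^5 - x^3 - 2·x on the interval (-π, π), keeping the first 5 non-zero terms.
(-122·π^2 + 6·π^4 + 728)·sin(x) + (-3·π^4 - 22 + 16·π^2)·sin(2·x) + (-46·π^2/9 + 56/27 + 2·π^4)·sin(3·x) + (-3·π^4/2 + 7/64 + 19·π^2/8)·sin(4·x) + (-34·π^2/25 - 296/625 + 6·π^4/5)·sin(5·x)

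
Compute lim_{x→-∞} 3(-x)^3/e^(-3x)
This is an ∞/∞ indeterminate form as x → -∞.
Compare growth rates of the dominant terms (exponentials ≫ polynomials ≫ logarithms), or apply L'Hôpital's rule; the quotient → 0.
Limit = 0.

Final answer: 0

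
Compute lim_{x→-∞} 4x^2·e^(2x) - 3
The product is a 0·∞ indeterminate form at x → -∞.
Rewrite the product as 4x^2 / e^(-2x) (an ∞/∞ form) and apply L'Hôpital, or use the standard hierarchy e^(2|x|) ≫ |x^2| as x → -∞.
The indeterminate product → 0, so the limit = -3.

Final answer: -3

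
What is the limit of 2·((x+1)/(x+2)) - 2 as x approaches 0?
Direct substitution at x = 0 gives -1.

Final answer: -1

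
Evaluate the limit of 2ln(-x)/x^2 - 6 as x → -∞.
The quotient is an ∞/∞ indeterminate form as x → -∞.
Compare growth rates of the dominant terms (exponentials ≫ polynomials ≫ logarithms), or apply L'Hôpital's rule; the quotient → 0.
Adding the constant: 0 - 6 = -6. Limit = -6.

Final answer: -6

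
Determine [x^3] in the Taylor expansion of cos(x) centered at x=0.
Expand to order 3: cos(x) = 1 - x^2/2 + O(x^4).
The coefficient of x^3 is 0.

Final answer: 0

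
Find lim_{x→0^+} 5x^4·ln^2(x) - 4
The product is a 0·∞ indeterminate form at x → 0⁺.
Rewrite the product as 5·ln^2(x) / x^(-4) and apply L'Hôpital, or use the standard hierarchy x^(-4) ≫ |ln x|^2 as x → 0⁺.
The indeterminate product → 0, so the limit = -4.

Final answer: -4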